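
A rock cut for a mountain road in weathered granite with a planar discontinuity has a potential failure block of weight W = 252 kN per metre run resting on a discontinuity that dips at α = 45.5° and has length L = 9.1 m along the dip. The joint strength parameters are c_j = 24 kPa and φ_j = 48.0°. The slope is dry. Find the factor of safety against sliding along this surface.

Resolving the block weight along and normal to the plane and applying the Mohr–Coulomb strength on the joint:
N' = W cosα = 252·cos45.5° = 176.6 kN/m
Driving force T = W sinα = 252·sin45.5° = 179.7 kN/m
Resisting force R = c_j·L + N'·tanφ_j = 24·9.1 + 176.6·tan48.0° = 218.4 + 196.2 = 414.6 kN/m
FS = R / T = 414.6 / 179.7 = 2.306

FS = 2.31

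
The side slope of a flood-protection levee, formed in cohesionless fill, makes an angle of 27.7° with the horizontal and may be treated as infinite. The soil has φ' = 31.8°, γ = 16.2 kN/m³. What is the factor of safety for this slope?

For a dry cohesionless infinite slope the factor of safety is FS = tanφ' / tanβ.
FS = tan31.8° / tan27.7° = 0.6200 / 0.5250 = 1.181

FS = 1.18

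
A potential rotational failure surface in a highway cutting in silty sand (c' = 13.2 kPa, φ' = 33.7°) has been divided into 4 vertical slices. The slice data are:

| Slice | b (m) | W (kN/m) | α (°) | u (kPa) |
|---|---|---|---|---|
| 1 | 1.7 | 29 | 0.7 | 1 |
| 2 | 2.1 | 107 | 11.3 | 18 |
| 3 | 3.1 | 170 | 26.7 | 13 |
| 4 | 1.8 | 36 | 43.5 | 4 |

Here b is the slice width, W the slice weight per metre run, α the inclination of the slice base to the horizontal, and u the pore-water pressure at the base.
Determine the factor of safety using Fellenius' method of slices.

Ordinary method of slices: FS = Σ[c'·Δl_i + (W_i cosα_i − u_i·Δl_i)·tanφ'] / Σ W_i sinα_i, with Δl_i = b_i / cosα_i.
Slice 1: Δl = 1.7/cos0.7° = 1.700 m; N'_1 = 29·cos0.7° − 1·1.700 = 27.3; c'Δl = 22.44; W sinα = 0.4
Slice 2: Δl = 2.1/cos11.3° = 2.142 m; N'_2 = 107·cos11.3° − 18·2.142 = 66.4; c'Δl = 28.27; W sinα = 21.0
Slice 3: Δl = 3.1/cos26.7° = 3.470 m; N'_3 = 170·cos26.7° − 13·3.470 = 106.8; c'Δl = 45.80; W sinα = 76.4
Slice 4: Δl = 1.8/cos43.5° = 2.481 m; N'_4 = 36·cos43.5° − 4·2.481 = 16.2; c'Δl = 32.76; W sinα = 24.8
Σc'Δl = 129.3 kN/m; ΣN' = 216.6 kN/m; ΣW sinα = 122.5 kN/m
Resisting = 129.3 + 216.6·tan33.7° = 129.3 + 144.5 = 273.7 kN/m
FS = 273.7 / 122.5 = 2.235

FS = 2.23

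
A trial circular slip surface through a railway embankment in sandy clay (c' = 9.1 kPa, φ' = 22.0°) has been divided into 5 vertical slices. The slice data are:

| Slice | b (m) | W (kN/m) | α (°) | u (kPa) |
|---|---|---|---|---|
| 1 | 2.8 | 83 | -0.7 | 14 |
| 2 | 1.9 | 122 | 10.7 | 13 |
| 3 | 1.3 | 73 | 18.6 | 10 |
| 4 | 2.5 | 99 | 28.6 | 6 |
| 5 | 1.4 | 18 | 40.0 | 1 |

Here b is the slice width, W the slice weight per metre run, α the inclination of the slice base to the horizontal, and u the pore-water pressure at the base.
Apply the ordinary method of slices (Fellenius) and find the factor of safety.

FS = 2.02

Ordinary method of slices: FS = Σ[c'·Δl_i + (W_i cosα_i − u_i·Δl_i)·tanφ'] / Σ W_i sinα_i, with Δl_i = b_i / cosα_i.
Slice 1: Δl = 2.8/cos(-0.7°) = 2.800 m; N'_1 = 83·cos(-0.7°) − 14·2.800 = 43.8; c'Δl = 25.48; W sinα = -1.0
Slice 2: Δl = 1.9/cos10.7° = 1.934 m; N'_2 = 122·cos10.7° − 13·1.934 = 94.7; c'Δl = 17.60; W sinα = 22.7
Slice 3: Δl = 1.3/cos18.6° = 1.372 m; N'_3 = 73·cos18.6° − 10·1.372 = 55.5; c'Δl = 12.48; W sinα = 23.3
Slice 4: Δl = 2.5/cos28.6° = 2.847 m; N'_4 = 99·cos28.6° − 6·2.847 = 69.8; c'Δl = 25.91; W sinα = 47.4
Slice 5: Δl = 1.4/cos40.0° = 1.828 m; N'_5 = 18·cos40.0° − 1·1.828 = 12.0; c'Δl = 16.63; W sinα = 11.6
Σc'Δl = 98.1 kN/m; ΣN' = 275.8 kN/m; ΣW sinα = 103.9 kN/m
Resisting = 98.1 + 275.8·tan22.0° = 98.1 + 111.4 = 209.5 kN/m
FS = 209.5 / 103.9 = 2.017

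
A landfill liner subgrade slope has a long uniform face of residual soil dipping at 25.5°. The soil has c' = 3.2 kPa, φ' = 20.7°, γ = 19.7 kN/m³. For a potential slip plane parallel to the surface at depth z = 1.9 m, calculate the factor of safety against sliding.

For an infinite slope with a slip plane parallel to the surface (no pore pressure): FS = [c' + γz cos²β tanφ'] / [γz sinβ cosβ].
γz = 19.7·1.9 = 37.43 kN/m²
Numerator = 3.2 + 37.43·cos²25.5°·tan20.7° = 3.2 + 37.43·0.8147·0.3779 = 14.722 kPa
Denominator = 37.43·sin25.5°·cos25.5° = 37.43·0.4305·0.9026 = 14.544 kPa
FS = 14.722 / 14.544 = 1.012

FS = 1.01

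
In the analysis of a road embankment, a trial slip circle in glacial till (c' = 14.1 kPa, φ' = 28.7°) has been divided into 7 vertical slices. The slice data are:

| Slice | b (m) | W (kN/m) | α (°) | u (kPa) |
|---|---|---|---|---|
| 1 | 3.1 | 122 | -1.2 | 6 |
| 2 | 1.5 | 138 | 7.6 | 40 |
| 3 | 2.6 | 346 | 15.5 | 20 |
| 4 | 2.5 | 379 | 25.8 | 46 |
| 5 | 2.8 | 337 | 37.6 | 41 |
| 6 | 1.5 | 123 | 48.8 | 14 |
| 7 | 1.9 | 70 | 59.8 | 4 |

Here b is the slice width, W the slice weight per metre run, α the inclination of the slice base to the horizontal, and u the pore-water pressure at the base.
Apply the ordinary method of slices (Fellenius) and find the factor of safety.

FS = 1.19

Ordinary method of slices: FS = Σ[c'·Δl_i + (W_i cosα_i − u_i·Δl_i)·tanφ'] / Σ W_i sinα_i, with Δl_i = b_i / cosα_i.
Slice 1: Δl = 3.1/cos(-1.2°) = 3.101 m; N'_1 = 122·cos(-1.2°) − 6·3.101 = 103.4; c'Δl = 43.72; W sinα = -2.6
Slice 2: Δl = 1.5/cos7.6° = 1.513 m; N'_2 = 138·cos7.6° − 40·1.513 = 76.3; c'Δl = 21.34; W sinα = 18.3
Slice 3: Δl = 2.6/cos15.5° = 2.698 m; N'_3 = 346·cos15.5° − 20·2.698 = 279.5; c'Δl = 38.04; W sinα = 92.5
Slice 4: Δl = 2.5/cos25.8° = 2.777 m; N'_4 = 379·cos25.8° − 46·2.777 = 213.5; c'Δl = 39.15; W sinα = 165.0
Slice 5: Δl = 2.8/cos37.6° = 3.534 m; N'_5 = 337·cos37.6° − 41·3.534 = 122.1; c'Δl = 49.83; W sinα = 205.6
Slice 6: Δl = 1.5/cos48.8° = 2.277 m; N'_6 = 123·cos48.8° − 14·2.277 = 49.1; c'Δl = 32.11; W sinα = 92.5
Slice 7: Δl = 1.9/cos59.8° = 3.777 m; N'_7 = 70·cos59.8° − 4·3.777 = 20.1; c'Δl = 53.26; W sinα = 60.5
Σc'Δl = 277.5 kN/m; ΣN' = 863.9 kN/m; ΣW sinα = 631.8 kN/m
Resisting = 277.5 + 863.9·tan28.7° = 277.5 + 473.0 = 750.4 kN/m
FS = 750.4 / 631.8 = 1.188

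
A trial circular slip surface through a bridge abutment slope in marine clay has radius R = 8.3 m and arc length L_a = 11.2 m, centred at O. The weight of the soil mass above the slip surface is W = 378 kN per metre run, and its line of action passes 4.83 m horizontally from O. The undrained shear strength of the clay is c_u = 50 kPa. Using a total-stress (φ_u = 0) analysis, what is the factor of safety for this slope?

Taking moments about the centre O, the resisting moment is provided by the undrained shear strength acting along the arc:
M_R = c_u·L_a·R = 50·11.20·8.3 = 4648.0 kN·m/m
M_D = W·d = 378·4.83 = 1825.7 kN·m/m
FS = M_R / M_D = 4648.0 / 1825.7 = 2.546

FS = 2.55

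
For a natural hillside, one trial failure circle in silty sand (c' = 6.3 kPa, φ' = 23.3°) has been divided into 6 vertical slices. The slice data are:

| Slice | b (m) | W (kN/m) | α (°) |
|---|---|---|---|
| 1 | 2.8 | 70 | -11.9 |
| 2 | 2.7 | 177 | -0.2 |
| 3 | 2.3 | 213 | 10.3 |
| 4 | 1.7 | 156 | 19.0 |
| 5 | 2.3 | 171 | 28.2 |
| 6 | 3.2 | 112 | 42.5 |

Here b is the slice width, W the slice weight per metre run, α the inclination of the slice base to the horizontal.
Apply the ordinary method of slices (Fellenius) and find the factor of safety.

FS = 2.02

Ordinary method of slices: FS = Σ[c'·Δl_i + (W_i cosα_i)·tanφ'] / Σ W_i sinα_i, with Δl_i = b_i / cosα_i.
Slice 1: Δl = 2.8/cos(-11.9°) = 2.861 m; N'_1 = 70·cos(-11.9°) = 68.5; c'Δl = 18.03; W sinα = -14.4
Slice 2: Δl = 2.7/cos(-0.2°) = 2.700 m; N'_2 = 177·cos(-0.2°) = 177.0; c'Δl = 17.01; W sinα = -0.6
Slice 3: Δl = 2.3/cos10.3° = 2.338 m; N'_3 = 213·cos10.3° = 209.6; c'Δl = 14.73; W sinα = 38.1
Slice 4: Δl = 1.7/cos19.0° = 1.798 m; N'_4 = 156·cos19.0° = 147.5; c'Δl = 11.33; W sinα = 50.8
Slice 5: Δl = 2.3/cos28.2° = 2.610 m; N'_5 = 171·cos28.2° = 150.7; c'Δl = 16.44; W sinα = 80.8
Slice 6: Δl = 3.2/cos42.5° = 4.340 m; N'_6 = 112·cos42.5° = 82.6; c'Δl = 27.34; W sinα = 75.7
Σc'Δl = 104.9 kN/m; ΣN' = 835.8 kN/m; ΣW sinα = 230.3 kN/m
Resisting = 104.9 + 835.8·tan23.3° = 104.9 + 360.0 = 464.8 kN/m
FS = 464.8 / 230.3 = 2.018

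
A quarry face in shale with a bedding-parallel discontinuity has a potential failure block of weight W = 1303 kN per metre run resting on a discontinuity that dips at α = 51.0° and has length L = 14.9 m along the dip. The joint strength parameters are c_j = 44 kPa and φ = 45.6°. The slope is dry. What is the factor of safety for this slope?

Resolving the block weight along and normal to the plane and applying the Mohr–Coulomb strength on the joint:
N' = W cosα = 1303·cos51.0° = 820.0 kN/m
Driving force T = W sinα = 1303·sin51.0° = 1012.6 kN/m
Resisting force R = c_j·L + N'·tanφ = 44·14.9 + 820.0·tan45.6° = 655.6 + 837.4 = 1493.0 kN/m
FS = R / T = 1493.0 / 1012.6 = 1.474

FS = 1.47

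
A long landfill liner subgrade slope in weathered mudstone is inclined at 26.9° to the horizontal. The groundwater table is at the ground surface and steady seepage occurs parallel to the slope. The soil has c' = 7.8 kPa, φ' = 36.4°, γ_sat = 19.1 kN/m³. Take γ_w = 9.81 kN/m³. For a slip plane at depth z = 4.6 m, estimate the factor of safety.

FS = 0.93

With seepage parallel to the slope and the water table at the surface, the effective normal stress on the slip plane uses the buoyant unit weight γ' = γ_sat − γ_w while the driving shear stress uses γ_sat:
FS = [c' + γ' z cos²β tanφ'] / [γ_sat z sinβ cosβ]
γ' = 19.1 − 9.81 = 9.29 kN/m³
Numerator = 7.8 + 9.29·4.6·cos²26.9°·tan36.4° = 7.8 + 9.29·4.6·0.7953·0.7373 = 32.857 kPa
Denominator = 19.1·4.6·sin26.9°·cos26.9° = 19.1·4.6·0.4524·0.8918 = 35.450 kPa
FS = 32.857 / 35.450 = 0.927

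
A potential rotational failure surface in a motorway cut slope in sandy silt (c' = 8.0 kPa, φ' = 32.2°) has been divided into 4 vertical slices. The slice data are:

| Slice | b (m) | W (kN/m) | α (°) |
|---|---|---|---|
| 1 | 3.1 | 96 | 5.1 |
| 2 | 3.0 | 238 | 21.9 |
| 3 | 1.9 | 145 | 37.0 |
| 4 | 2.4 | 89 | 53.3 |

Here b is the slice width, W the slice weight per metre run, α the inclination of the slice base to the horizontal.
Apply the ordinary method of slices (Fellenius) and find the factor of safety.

Ordinary method of slices: FS = Σ[c'·Δl_i + (W_i cosα_i)·tanφ'] / Σ W_i sinα_i, with Δl_i = b_i / cosα_i.
Slice 1: Δl = 3.1/cos5.1° = 3.112 m; N'_1 = 96·cos5.1° = 95.6; c'Δl = 24.90; W sinα = 8.5
Slice 2: Δl = 3.0/cos21.9° = 3.233 m; N'_2 = 238·cos21.9° = 220.8; c'Δl = 25.87; W sinα = 88.8
Slice 3: Δl = 1.9/cos37.0° = 2.379 m; N'_3 = 145·cos37.0° = 115.8; c'Δl = 19.03; W sinα = 87.3
Slice 4: Δl = 2.4/cos53.3° = 4.016 m; N'_4 = 89·cos53.3° = 53.2; c'Δl = 32.13; W sinα = 71.4
Σc'Δl = 101.9 kN/m; ΣN' = 485.4 kN/m; ΣW sinα = 255.9 kN/m
Resisting = 101.9 + 485.4·tan32.2° = 101.9 + 305.7 = 407.6 kN/m
FS = 407.6 / 255.9 = 1.593

FS = 1.59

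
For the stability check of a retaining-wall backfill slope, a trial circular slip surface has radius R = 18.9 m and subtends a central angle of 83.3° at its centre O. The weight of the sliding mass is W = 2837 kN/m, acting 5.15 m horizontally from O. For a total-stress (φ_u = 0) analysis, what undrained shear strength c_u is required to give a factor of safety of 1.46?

FS = c_u·L_a·R / (W·d), so c_u = FS·W·d / (L_a·R).
Arc length L_a = R·θ = 18.9·(83.3°·π/180) = 18.9·1.4539 = 27.48 m
c_u = 1.46·2837·5.15 / (27.48·18.9) = 21331.4 / 519.33 = 41.07 kPa

c_u = 41.1 kPa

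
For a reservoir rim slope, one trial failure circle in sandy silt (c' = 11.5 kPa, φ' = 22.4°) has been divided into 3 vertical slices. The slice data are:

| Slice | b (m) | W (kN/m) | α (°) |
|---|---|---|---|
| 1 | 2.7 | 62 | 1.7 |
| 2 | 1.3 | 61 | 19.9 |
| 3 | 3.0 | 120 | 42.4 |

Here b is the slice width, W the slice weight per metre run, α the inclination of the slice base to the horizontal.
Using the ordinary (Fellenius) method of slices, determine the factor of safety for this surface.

FS = 1.73

Ordinary method of slices: FS = Σ[c'·Δl_i + (W_i cosα_i)·tanφ'] / Σ W_i sinα_i, with Δl_i = b_i / cosα_i.
Slice 1: Δl = 2.7/cos1.7° = 2.701 m; N'_1 = 62·cos1.7° = 62.0; c'Δl = 31.06; W sinα = 1.8
Slice 2: Δl = 1.3/cos19.9° = 1.383 m; N'_2 = 61·cos19.9° = 57.4; c'Δl = 15.90; W sinα = 20.8
Slice 3: Δl = 3.0/cos42.4° = 4.063 m; N'_3 = 120·cos42.4° = 88.6; c'Δl = 46.72; W sinα = 80.9
Σc'Δl = 93.7 kN/m; ΣN' = 207.9 kN/m; ΣW sinα = 103.5 kN/m
Resisting = 93.7 + 207.9·tan22.4° = 93.7 + 85.7 = 179.4 kN/m
FS = 179.4 / 103.5 = 1.733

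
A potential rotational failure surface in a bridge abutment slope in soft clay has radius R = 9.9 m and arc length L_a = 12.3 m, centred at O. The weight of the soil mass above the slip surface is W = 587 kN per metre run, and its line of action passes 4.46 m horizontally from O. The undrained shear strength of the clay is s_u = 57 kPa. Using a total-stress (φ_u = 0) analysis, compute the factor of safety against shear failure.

Taking moments about the centre O, the resisting moment is provided by the undrained shear strength acting along the arc:
M_R = s_u·L_a·R = 57·12.30·9.9 = 6940.9 kN·m/m
M_D = W·d = 587·4.46 = 2618.0 kN·m/m
FS = M_R / M_D = 6940.9 / 2618.0 = 2.651

FS = 2.65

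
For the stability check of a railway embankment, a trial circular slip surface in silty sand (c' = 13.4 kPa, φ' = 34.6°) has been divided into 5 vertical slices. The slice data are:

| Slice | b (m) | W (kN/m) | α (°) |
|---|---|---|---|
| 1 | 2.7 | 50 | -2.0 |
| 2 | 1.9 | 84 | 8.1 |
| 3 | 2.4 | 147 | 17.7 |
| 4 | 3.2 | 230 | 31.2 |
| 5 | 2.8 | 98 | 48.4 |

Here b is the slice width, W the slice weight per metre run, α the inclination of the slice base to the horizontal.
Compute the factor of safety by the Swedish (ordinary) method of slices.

FS = 2.31

Ordinary method of slices: FS = Σ[c'·Δl_i + (W_i cosα_i)·tanφ'] / Σ W_i sinα_i, with Δl_i = b_i / cosα_i.
Slice 1: Δl = 2.7/cos(-2.0°) = 2.702 m; N'_1 = 50·cos(-2.0°) = 50.0; c'Δl = 36.20; W sinα = -1.7
Slice 2: Δl = 1.9/cos8.1° = 1.919 m; N'_2 = 84·cos8.1° = 83.2; c'Δl = 25.72; W sinα = 11.8
Slice 3: Δl = 2.4/cos17.7° = 2.519 m; N'_3 = 147·cos17.7° = 140.0; c'Δl = 33.76; W sinα = 44.7
Slice 4: Δl = 3.2/cos31.2° = 3.741 m; N'_4 = 230·cos31.2° = 196.7; c'Δl = 50.13; W sinα = 119.1
Slice 5: Δl = 2.8/cos48.4° = 4.217 m; N'_5 = 98·cos48.4° = 65.1; c'Δl = 56.51; W sinα = 73.3
Σc'Δl = 202.3 kN/m; ΣN' = 535.0 kN/m; ΣW sinα = 247.2 kN/m
Resisting = 202.3 + 535.0·tan34.6° = 202.3 + 369.1 = 571.4 kN/m
FS = 571.4 / 247.2 = 2.311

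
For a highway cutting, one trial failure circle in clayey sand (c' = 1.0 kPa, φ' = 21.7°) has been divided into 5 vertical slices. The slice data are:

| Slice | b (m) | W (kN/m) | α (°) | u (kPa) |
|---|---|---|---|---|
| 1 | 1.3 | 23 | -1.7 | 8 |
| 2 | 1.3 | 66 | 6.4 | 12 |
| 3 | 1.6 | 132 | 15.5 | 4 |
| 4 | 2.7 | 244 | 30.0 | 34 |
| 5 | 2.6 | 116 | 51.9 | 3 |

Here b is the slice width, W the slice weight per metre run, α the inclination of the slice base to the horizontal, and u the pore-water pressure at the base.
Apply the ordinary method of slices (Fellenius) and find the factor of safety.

FS = 0.59

Ordinary method of slices: FS = Σ[c'·Δl_i + (W_i cosα_i − u_i·Δl_i)·tanφ'] / Σ W_i sinα_i, with Δl_i = b_i / cosα_i.
Slice 1: Δl = 1.3/cos(-1.7°) = 1.301 m; N'_1 = 23·cos(-1.7°) − 8·1.301 = 12.6; c'Δl = 1.30; W sinα = -0.7
Slice 2: Δl = 1.3/cos6.4° = 1.308 m; N'_2 = 66·cos6.4° − 12·1.308 = 49.9; c'Δl = 1.31; W sinα = 7.4
Slice 3: Δl = 1.6/cos15.5° = 1.660 m; N'_3 = 132·cos15.5° − 4·1.660 = 120.6; c'Δl = 1.66; W sinα = 35.3
Slice 4: Δl = 2.7/cos30.0° = 3.118 m; N'_4 = 244·cos30.0° − 34·3.118 = 105.3; c'Δl = 3.12; W sinα = 122.0
Slice 5: Δl = 2.6/cos51.9° = 4.214 m; N'_5 = 116·cos51.9° − 3·4.214 = 58.9; c'Δl = 4.21; W sinα = 91.3
Σc'Δl = 11.6 kN/m; ΣN' = 347.3 kN/m; ΣW sinα = 255.2 kN/m
Resisting = 11.6 + 347.3·tan21.7° = 11.6 + 138.2 = 149.8 kN/m
FS = 149.8 / 255.2 = 0.587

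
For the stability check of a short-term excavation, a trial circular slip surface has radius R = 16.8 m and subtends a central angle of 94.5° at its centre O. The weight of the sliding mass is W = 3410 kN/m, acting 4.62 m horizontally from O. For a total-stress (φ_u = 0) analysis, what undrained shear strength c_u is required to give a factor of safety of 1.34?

FS = c_u·L_a·R / (W·d), so c_u = FS·W·d / (L_a·R).
Arc length L_a = R·θ = 16.8·(94.5°·π/180) = 16.8·1.6493 = 27.71 m
c_u = 1.34·3410·4.62 / (27.71·16.8) = 21110.6 / 465.51 = 45.35 kPa

c_u = 45.3 kPa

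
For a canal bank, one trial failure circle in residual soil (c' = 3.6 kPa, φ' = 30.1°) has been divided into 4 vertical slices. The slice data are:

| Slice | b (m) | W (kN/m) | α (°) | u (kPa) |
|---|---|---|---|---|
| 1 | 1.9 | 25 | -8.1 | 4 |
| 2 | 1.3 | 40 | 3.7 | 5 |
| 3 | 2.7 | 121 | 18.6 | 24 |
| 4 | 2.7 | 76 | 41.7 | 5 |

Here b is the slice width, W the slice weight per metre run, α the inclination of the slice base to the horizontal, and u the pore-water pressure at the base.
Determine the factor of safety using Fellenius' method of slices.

FS = 1.29

Ordinary method of slices: FS = Σ[c'·Δl_i + (W_i cosα_i − u_i·Δl_i)·tanφ'] / Σ W_i sinα_i, with Δl_i = b_i / cosα_i.
Slice 1: Δl = 1.9/cos(-8.1°) = 1.919 m; N'_1 = 25·cos(-8.1°) − 4·1.919 = 17.1; c'Δl = 6.91; W sinα = -3.5
Slice 2: Δl = 1.3/cos3.7° = 1.303 m; N'_2 = 40·cos3.7° − 5·1.303 = 33.4; c'Δl = 4.69; W sinα = 2.6
Slice 3: Δl = 2.7/cos18.6° = 2.849 m; N'_3 = 121·cos18.6° − 24·2.849 = 46.3; c'Δl = 10.26; W sinα = 38.6
Slice 4: Δl = 2.7/cos41.7° = 3.616 m; N'_4 = 76·cos41.7° − 5·3.616 = 38.7; c'Δl = 13.02; W sinα = 50.6
Σc'Δl = 34.9 kN/m; ΣN' = 135.4 kN/m; ΣW sinα = 88.2 kN/m
Resisting = 34.9 + 135.4·tan30.1° = 34.9 + 78.5 = 113.4 kN/m
FS = 113.4 / 88.2 = 1.285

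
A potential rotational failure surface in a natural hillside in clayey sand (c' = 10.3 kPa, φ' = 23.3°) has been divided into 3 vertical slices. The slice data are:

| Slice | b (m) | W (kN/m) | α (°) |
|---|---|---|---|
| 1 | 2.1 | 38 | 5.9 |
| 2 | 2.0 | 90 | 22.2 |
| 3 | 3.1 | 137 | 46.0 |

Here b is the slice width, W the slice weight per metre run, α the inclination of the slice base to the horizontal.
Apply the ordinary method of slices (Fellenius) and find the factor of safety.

FS = 1.34

Ordinary method of slices: FS = Σ[c'·Δl_i + (W_i cosα_i)·tanφ'] / Σ W_i sinα_i, with Δl_i = b_i / cosα_i.
Slice 1: Δl = 2.1/cos5.9° = 2.111 m; N'_1 = 38·cos5.9° = 37.8; c'Δl = 21.75; W sinα = 3.9
Slice 2: Δl = 2.0/cos22.2° = 2.160 m; N'_2 = 90·cos22.2° = 83.3; c'Δl = 22.25; W sinα = 34.0
Slice 3: Δl = 3.1/cos46.0° = 4.463 m; N'_3 = 137·cos46.0° = 95.2; c'Δl = 45.97; W sinα = 98.5
Σc'Δl = 90.0 kN/m; ΣN' = 216.3 kN/m; ΣW sinα = 136.5 kN/m
Resisting = 90.0 + 216.3·tan23.3° = 90.0 + 93.2 = 183.1 kN/m
FS = 183.1 / 136.5 = 1.342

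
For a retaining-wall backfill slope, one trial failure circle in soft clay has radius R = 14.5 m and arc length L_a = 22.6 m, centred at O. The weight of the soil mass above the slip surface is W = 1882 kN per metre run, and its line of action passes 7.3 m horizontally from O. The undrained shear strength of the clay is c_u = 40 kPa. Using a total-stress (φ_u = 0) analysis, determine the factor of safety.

Taking moments about the centre O, the resisting moment is provided by the undrained shear strength acting along the arc:
M_R = c_u·L_a·R = 40·22.60·14.5 = 13108.0 kN·m/m
M_D = W·d = 1882·7.3 = 13738.6 kN·m/m
FS = M_R / M_D = 13108.0 / 13738.6 = 0.954

FS = 0.95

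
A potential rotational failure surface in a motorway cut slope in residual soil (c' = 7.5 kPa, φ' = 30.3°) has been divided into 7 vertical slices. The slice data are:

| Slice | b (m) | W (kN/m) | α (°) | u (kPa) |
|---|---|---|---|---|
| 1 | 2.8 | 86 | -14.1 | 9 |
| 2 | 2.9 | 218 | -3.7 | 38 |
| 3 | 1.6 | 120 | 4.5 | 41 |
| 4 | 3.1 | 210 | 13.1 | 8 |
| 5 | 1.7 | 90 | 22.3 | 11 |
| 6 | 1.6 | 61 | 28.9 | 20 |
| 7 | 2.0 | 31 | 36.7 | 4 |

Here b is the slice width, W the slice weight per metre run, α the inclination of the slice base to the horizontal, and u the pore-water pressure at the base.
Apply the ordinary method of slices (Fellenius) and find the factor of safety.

FS = 3.97

Ordinary method of slices: FS = Σ[c'·Δl_i + (W_i cosα_i − u_i·Δl_i)·tanφ'] / Σ W_i sinα_i, with Δl_i = b_i / cosα_i.
Slice 1: Δl = 2.8/cos(-14.1°) = 2.887 m; N'_1 = 86·cos(-14.1°) − 9·2.887 = 57.4; c'Δl = 21.65; W sinα = -21.0
Slice 2: Δl = 2.9/cos(-3.7°) = 2.906 m; N'_2 = 218·cos(-3.7°) − 38·2.906 = 107.1; c'Δl = 21.80; W sinα = -14.1
Slice 3: Δl = 1.6/cos4.5° = 1.605 m; N'_3 = 120·cos4.5° − 41·1.605 = 53.8; c'Δl = 12.04; W sinα = 9.4
Slice 4: Δl = 3.1/cos13.1° = 3.183 m; N'_4 = 210·cos13.1° − 8·3.183 = 179.1; c'Δl = 23.87; W sinα = 47.6
Slice 5: Δl = 1.7/cos22.3° = 1.837 m; N'_5 = 90·cos22.3° − 11·1.837 = 63.1; c'Δl = 13.78; W sinα = 34.2
Slice 6: Δl = 1.6/cos28.9° = 1.828 m; N'_6 = 61·cos28.9° − 20·1.828 = 16.9; c'Δl = 13.71; W sinα = 29.5
Slice 7: Δl = 2.0/cos36.7° = 2.494 m; N'_7 = 31·cos36.7° − 4·2.494 = 14.9; c'Δl = 18.71; W sinα = 18.5
Σc'Δl = 125.6 kN/m; ΣN' = 492.2 kN/m; ΣW sinα = 104.2 kN/m
Resisting = 125.6 + 492.2·tan30.3° = 125.6 + 287.6 = 413.2 kN/m
FS = 413.2 / 104.2 = 3.967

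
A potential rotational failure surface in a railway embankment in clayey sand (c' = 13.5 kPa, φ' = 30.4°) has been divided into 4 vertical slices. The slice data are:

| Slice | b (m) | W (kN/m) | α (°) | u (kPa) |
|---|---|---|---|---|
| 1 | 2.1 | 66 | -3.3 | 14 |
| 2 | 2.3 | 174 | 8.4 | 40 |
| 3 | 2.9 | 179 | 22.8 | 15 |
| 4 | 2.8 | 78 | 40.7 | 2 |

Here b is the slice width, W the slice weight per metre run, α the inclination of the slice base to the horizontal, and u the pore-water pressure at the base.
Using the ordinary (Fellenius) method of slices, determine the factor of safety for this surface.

Ordinary method of slices: FS = Σ[c'·Δl_i + (W_i cosα_i − u_i·Δl_i)·tanφ'] / Σ W_i sinα_i, with Δl_i = b_i / cosα_i.
Slice 1: Δl = 2.1/cos(-3.3°) = 2.103 m; N'_1 = 66·cos(-3.3°) − 14·2.103 = 36.4; c'Δl = 28.40; W sinα = -3.8
Slice 2: Δl = 2.3/cos8.4° = 2.325 m; N'_2 = 174·cos8.4° − 40·2.325 = 79.1; c'Δl = 31.39; W sinα = 25.4
Slice 3: Δl = 2.9/cos22.8° = 3.146 m; N'_3 = 179·cos22.8° − 15·3.146 = 117.8; c'Δl = 42.47; W sinα = 69.4
Slice 4: Δl = 2.8/cos40.7° = 3.693 m; N'_4 = 78·cos40.7° − 2·3.693 = 51.7; c'Δl = 49.86; W sinα = 50.9
Σc'Δl = 152.1 kN/m; ΣN' = 285.2 kN/m; ΣW sinα = 141.8 kN/m
Resisting = 152.1 + 285.2·tan30.4° = 152.1 + 167.3 = 319.4 kN/m
FS = 319.4 / 141.8 = 2.252

FS = 2.25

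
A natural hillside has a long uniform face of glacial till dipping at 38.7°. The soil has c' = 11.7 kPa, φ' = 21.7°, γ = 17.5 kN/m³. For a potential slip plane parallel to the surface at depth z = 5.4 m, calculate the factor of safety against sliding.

FS = 0.75

For an infinite slope with a slip plane parallel to the surface (no pore pressure): FS = [c' + γz cos²β tanφ'] / [γz sinβ cosβ].
γz = 17.5·5.4 = 94.50 kN/m²
Numerator = 11.7 + 94.50·cos²38.7°·tan21.7° = 11.7 + 94.50·0.6091·0.3979 = 34.605 kPa
Denominator = 94.50·sin38.7°·cos38.7° = 94.50·0.6252·0.7804 = 46.112 kPa
FS = 34.605 / 46.112 = 0.750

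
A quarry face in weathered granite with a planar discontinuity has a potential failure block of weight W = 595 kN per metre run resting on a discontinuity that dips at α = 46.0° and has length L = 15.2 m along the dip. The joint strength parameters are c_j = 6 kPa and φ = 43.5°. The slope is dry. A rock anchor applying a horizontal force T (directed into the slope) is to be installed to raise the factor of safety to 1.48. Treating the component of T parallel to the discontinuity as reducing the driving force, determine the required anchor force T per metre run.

T = 88 kN/m

Resolving forces along and normal to the sliding plane, with the horizontal anchor force T adding T·sinα to the effective normal force and T·cosα acting up the plane against the driving force:
FS = [c_jL + (W cosα + T sinα) tanφ] / [W sinα − T cosα]
Without the anchor: N' = 413.3 kN/m, driving T_d = 428.0 kN/m, resisting R = 6·15.2 + 413.3·tan43.5° = 483.4 kN/m, FS = 1.13.
Setting FS = 1.48 and solving for T:
1.48·(428.0 − T cos46.0°) = 483.4 + T sin46.0°·tan43.5°
T·(sin46.0°·tan43.5° + 1.48·cos46.0°) = 1.48·428.0 − 483.4
T·(0.7193·0.9490 + 1.48·0.6947) = 633.5 − 483.4 = 150.0
T·1.7107 = 150.0
T = 87.7 kN/m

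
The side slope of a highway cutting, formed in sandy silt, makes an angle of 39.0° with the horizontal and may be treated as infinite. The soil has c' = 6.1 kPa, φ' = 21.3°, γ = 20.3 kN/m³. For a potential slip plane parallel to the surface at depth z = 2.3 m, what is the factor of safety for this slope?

FS = 0.75

For an infinite slope with a slip plane parallel to the surface (no pore pressure): FS = [c' + γz cos²β tanφ'] / [γz sinβ cosβ].
γz = 20.3·2.3 = 46.69 kN/m²
Numerator = 6.1 + 46.69·cos²39.0°·tan21.3° = 6.1 + 46.69·0.6040·0.3899 = 17.094 kPa
Denominator = 46.69·sin39.0°·cos39.0° = 46.69·0.6293·0.7771 = 22.835 kPa
FS = 17.094 / 22.835 = 0.749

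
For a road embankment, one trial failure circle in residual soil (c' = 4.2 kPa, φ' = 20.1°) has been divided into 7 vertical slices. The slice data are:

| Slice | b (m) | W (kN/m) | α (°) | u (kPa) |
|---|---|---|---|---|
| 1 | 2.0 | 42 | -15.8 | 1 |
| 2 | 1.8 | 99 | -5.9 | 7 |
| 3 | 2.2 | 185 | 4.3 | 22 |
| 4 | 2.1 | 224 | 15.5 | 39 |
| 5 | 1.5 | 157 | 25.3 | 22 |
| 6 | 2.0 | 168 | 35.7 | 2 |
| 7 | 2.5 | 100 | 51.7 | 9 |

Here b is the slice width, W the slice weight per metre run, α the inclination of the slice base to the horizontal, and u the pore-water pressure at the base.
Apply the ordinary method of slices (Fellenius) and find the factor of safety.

Ordinary method of slices: FS = Σ[c'·Δl_i + (W_i cosα_i − u_i·Δl_i)·tanφ'] / Σ W_i sinα_i, with Δl_i = b_i / cosα_i.
Slice 1: Δl = 2.0/cos(-15.8°) = 2.079 m; N'_1 = 42·cos(-15.8°) − 1·2.079 = 38.3; c'Δl = 8.73; W sinα = -11.4
Slice 2: Δl = 1.8/cos(-5.9°) = 1.810 m; N'_2 = 99·cos(-5.9°) − 7·1.810 = 85.8; c'Δl = 7.60; W sinα = -10.2
Slice 3: Δl = 2.2/cos4.3° = 2.206 m; N'_3 = 185·cos4.3° − 22·2.206 = 135.9; c'Δl = 9.27; W sinα = 13.9
Slice 4: Δl = 2.1/cos15.5° = 2.179 m; N'_4 = 224·cos15.5° − 39·2.179 = 130.9; c'Δl = 9.15; W sinα = 59.9
Slice 5: Δl = 1.5/cos25.3° = 1.659 m; N'_5 = 157·cos25.3° − 22·1.659 = 105.4; c'Δl = 6.97; W sinα = 67.1
Slice 6: Δl = 2.0/cos35.7° = 2.463 m; N'_6 = 168·cos35.7° − 2·2.463 = 131.5; c'Δl = 10.34; W sinα = 98.0
Slice 7: Δl = 2.5/cos51.7° = 4.034 m; N'_7 = 100·cos51.7° − 9·4.034 = 25.7; c'Δl = 16.94; W sinα = 78.5
Σc'Δl = 69.0 kN/m; ΣN' = 653.6 kN/m; ΣW sinα = 295.7 kN/m
Resisting = 69.0 + 653.6·tan20.1° = 69.0 + 239.2 = 308.2 kN/m
FS = 308.2 / 295.7 = 1.042

FS = 1.04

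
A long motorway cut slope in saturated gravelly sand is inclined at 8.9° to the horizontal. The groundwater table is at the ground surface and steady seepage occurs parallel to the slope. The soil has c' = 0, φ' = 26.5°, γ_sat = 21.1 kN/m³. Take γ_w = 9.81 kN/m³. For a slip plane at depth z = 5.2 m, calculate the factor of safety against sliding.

FS = 1.70

With seepage parallel to the slope and the water table at the surface, the effective normal stress on the slip plane uses the buoyant unit weight γ' = γ_sat − γ_w while the driving shear stress uses γ_sat:
FS = [c' + γ' z cos²β tanφ'] / [γ_sat z sinβ cosβ]
(For c' = 0 this reduces to FS = (γ'/γ_sat)·tanφ'/tanβ.)
γ' = 21.1 − 9.81 = 11.29 kN/m³
Numerator = 0.0 + 11.29·5.2·cos²8.9°·tan26.5° = 0.0 + 11.29·5.2·0.9761·0.4986 = 28.570 kPa
Denominator = 21.1·5.2·sin8.9°·cos8.9° = 21.1·5.2·0.1547·0.9880 = 16.770 kPa
FS = 28.570 / 16.770 = 1.704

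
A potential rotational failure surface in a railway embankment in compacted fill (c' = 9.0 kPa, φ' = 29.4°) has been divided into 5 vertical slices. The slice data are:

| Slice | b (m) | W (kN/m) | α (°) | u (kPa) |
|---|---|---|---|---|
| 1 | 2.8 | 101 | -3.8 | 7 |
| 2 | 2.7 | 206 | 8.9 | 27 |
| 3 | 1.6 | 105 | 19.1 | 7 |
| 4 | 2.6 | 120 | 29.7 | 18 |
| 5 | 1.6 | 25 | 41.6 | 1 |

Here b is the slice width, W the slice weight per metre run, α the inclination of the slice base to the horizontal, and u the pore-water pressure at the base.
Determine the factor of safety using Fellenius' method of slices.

FS = 2.34

Ordinary method of slices: FS = Σ[c'·Δl_i + (W_i cosα_i − u_i·Δl_i)·tanφ'] / Σ W_i sinα_i, with Δl_i = b_i / cosα_i.
Slice 1: Δl = 2.8/cos(-3.8°) = 2.806 m; N'_1 = 101·cos(-3.8°) − 7·2.806 = 81.1; c'Δl = 25.26; W sinα = -6.7
Slice 2: Δl = 2.7/cos8.9° = 2.733 m; N'_2 = 206·cos8.9° − 27·2.733 = 129.7; c'Δl = 24.60; W sinα = 31.9
Slice 3: Δl = 1.6/cos19.1° = 1.693 m; N'_3 = 105·cos19.1° − 7·1.693 = 87.4; c'Δl = 15.24; W sinα = 34.4
Slice 4: Δl = 2.6/cos29.7° = 2.993 m; N'_4 = 120·cos29.7° − 18·2.993 = 50.4; c'Δl = 26.94; W sinα = 59.5
Slice 5: Δl = 1.6/cos41.6° = 2.140 m; N'_5 = 25·cos41.6° − 1·2.140 = 16.6; c'Δl = 19.26; W sinα = 16.6
Σc'Δl = 111.3 kN/m; ΣN' = 365.1 kN/m; ΣW sinα = 135.6 kN/m
Resisting = 111.3 + 365.1·tan29.4° = 111.3 + 205.7 = 317.0 kN/m
FS = 317.0 / 135.6 = 2.338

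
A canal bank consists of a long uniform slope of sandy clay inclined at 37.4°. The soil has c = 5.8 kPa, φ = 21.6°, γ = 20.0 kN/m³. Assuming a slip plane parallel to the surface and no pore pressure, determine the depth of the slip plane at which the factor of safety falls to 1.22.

Setting FS = 1.22 in FS = [c + γz cos²β tanφ] / [γz sinβ cosβ] and solving for z:
z = c / [γ cosβ (FS·sinβ − cosβ·tanφ)]
  = 5.8 / [20.0·cos37.4°·(1.22·sin37.4° − cos37.4°·tan21.6°)]
  = 5.8 / [20.0·0.7944·(1.22·0.6074 − 0.7944·0.3959)]
  = 5.8 / 6.7758 = 0.856 m

z = 0.86 m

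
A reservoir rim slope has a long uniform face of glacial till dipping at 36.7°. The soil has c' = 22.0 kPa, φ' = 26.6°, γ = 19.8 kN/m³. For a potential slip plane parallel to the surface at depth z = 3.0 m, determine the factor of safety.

For an infinite slope with a slip plane parallel to the surface (no pore pressure): FS = [c' + γz cos²β tanφ'] / [γz sinβ cosβ].
γz = 19.8·3.0 = 59.40 kN/m²
Numerator = 22.0 + 59.40·cos²36.7°·tan26.6° = 22.0 + 59.40·0.6428·0.5008 = 41.122 kPa
Denominator = 59.40·sin36.7°·cos36.7° = 59.40·0.5976·0.8018 = 28.462 kPa
FS = 41.122 / 28.462 = 1.445

FS = 1.44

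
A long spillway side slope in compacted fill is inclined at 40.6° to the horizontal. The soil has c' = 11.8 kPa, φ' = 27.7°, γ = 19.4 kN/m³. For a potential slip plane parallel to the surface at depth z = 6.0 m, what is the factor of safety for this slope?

For an infinite slope with a slip plane parallel to the surface (no pore pressure): FS = [c' + γz cos²β tanφ'] / [γz sinβ cosβ].
γz = 19.4·6.0 = 116.40 kN/m²
Numerator = 11.8 + 116.40·cos²40.6°·tan27.7° = 11.8 + 116.40·0.5765·0.5250 = 47.030 kPa
Denominator = 116.40·sin40.6°·cos40.6° = 116.40·0.6508·0.7593 = 57.515 kPa
FS = 47.030 / 57.515 = 0.818

FS = 0.82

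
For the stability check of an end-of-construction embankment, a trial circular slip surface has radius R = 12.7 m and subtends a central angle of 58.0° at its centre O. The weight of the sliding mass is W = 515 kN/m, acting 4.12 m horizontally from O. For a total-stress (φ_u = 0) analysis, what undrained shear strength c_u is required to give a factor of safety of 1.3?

c_u = 16.9 kPa

FS = c_u·L_a·R / (W·d), so c_u = FS·W·d / (L_a·R).
Arc length L_a = R·θ = 12.7·(58.0°·π/180) = 12.7·1.0123 = 12.86 m
c_u = 1.3·515·4.12 / (12.86·12.7) = 2758.3 / 163.27 = 16.89 kPa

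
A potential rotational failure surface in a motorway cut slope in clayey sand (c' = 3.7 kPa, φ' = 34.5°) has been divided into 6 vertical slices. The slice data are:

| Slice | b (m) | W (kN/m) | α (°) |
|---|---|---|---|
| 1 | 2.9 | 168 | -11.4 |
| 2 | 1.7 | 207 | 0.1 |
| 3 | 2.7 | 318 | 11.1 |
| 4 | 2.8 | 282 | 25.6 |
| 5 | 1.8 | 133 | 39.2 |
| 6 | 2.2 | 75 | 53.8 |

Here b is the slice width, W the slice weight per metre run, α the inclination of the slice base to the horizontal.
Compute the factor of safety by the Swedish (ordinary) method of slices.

FS = 2.74

Ordinary method of slices: FS = Σ[c'·Δl_i + (W_i cosα_i)·tanφ'] / Σ W_i sinα_i, with Δl_i = b_i / cosα_i.
Slice 1: Δl = 2.9/cos(-11.4°) = 2.958 m; N'_1 = 168·cos(-11.4°) = 164.7; c'Δl = 10.95; W sinα = -33.2
Slice 2: Δl = 1.7/cos0.1° = 1.700 m; N'_2 = 207·cos0.1° = 207.0; c'Δl = 6.29; W sinα = 0.4
Slice 3: Δl = 2.7/cos11.1° = 2.751 m; N'_3 = 318·cos11.1° = 312.1; c'Δl = 10.18; W sinα = 61.2
Slice 4: Δl = 2.8/cos25.6° = 3.105 m; N'_4 = 282·cos25.6° = 254.3; c'Δl = 11.49; W sinα = 121.8
Slice 5: Δl = 1.8/cos39.2° = 2.323 m; N'_5 = 133·cos39.2° = 103.1; c'Δl = 8.59; W sinα = 84.1
Slice 6: Δl = 2.2/cos53.8° = 3.725 m; N'_6 = 75·cos53.8° = 44.3; c'Δl = 13.78; W sinα = 60.5
Σc'Δl = 61.3 kN/m; ΣN' = 1085.4 kN/m; ΣW sinα = 294.8 kN/m
Resisting = 61.3 + 1085.4·tan34.5° = 61.3 + 746.0 = 807.3 kN/m
FS = 807.3 / 294.8 = 2.738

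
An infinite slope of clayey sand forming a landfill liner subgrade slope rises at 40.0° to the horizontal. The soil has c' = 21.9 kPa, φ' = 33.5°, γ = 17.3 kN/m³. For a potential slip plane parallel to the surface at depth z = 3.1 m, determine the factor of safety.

FS = 1.62

For an infinite slope with a slip plane parallel to the surface (no pore pressure): FS = [c' + γz cos²β tanφ'] / [γz sinβ cosβ].
γz = 17.3·3.1 = 53.63 kN/m²
Numerator = 21.9 + 53.63·cos²40.0°·tan33.5° = 21.9 + 53.63·0.5868·0.6619 = 42.730 kPa
Denominator = 53.63·sin40.0°·cos40.0° = 53.63·0.6428·0.7660 = 26.408 kPa
FS = 42.730 / 26.408 = 1.618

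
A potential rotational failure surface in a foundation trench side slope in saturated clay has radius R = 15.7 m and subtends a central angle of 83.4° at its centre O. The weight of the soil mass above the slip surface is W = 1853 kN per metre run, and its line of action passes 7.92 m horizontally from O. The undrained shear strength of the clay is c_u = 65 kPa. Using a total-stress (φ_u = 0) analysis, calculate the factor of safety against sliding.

FS = 1.59

Taking moments about the centre O, the resisting moment is provided by the undrained shear strength acting along the arc:
Arc length L_a = R·θ = 15.7·(83.4°·π/180) = 15.7·1.4556 = 22.85 m
M_R = c_u·L_a·R = 65·22.85·15.7 = 23321.5 kN·m/m
M_D = W·d = 1853·7.92 = 14675.8 kN·m/m
FS = M_R / M_D = 23321.5 / 14675.8 = 1.589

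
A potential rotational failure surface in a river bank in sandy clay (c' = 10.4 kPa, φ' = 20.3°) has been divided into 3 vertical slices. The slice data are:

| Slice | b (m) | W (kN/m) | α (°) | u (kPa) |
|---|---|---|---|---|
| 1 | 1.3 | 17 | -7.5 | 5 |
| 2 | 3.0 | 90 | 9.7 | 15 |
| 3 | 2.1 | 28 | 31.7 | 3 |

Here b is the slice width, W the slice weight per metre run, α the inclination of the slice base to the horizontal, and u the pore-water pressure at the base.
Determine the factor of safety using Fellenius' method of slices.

FS = 3.50

Ordinary method of slices: FS = Σ[c'·Δl_i + (W_i cosα_i − u_i·Δl_i)·tanφ'] / Σ W_i sinα_i, with Δl_i = b_i / cosα_i.
Slice 1: Δl = 1.3/cos(-7.5°) = 1.311 m; N'_1 = 17·cos(-7.5°) − 5·1.311 = 10.3; c'Δl = 13.64; W sinα = -2.2
Slice 2: Δl = 3.0/cos9.7° = 3.044 m; N'_2 = 90·cos9.7° − 15·3.044 = 43.1; c'Δl = 31.65; W sinα = 15.2
Slice 3: Δl = 2.1/cos31.7° = 2.468 m; N'_3 = 28·cos31.7° − 3·2.468 = 16.4; c'Δl = 25.67; W sinα = 14.7
Σc'Δl = 71.0 kN/m; ΣN' = 69.8 kN/m; ΣW sinα = 27.7 kN/m
Resisting = 71.0 + 69.8·tan20.3° = 71.0 + 25.8 = 96.8 kN/m
FS = 96.8 / 27.7 = 3.499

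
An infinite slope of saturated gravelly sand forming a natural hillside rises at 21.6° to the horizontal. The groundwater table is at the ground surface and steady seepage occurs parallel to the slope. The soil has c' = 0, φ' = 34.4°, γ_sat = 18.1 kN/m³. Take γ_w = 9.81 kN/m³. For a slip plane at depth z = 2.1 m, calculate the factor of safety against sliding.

FS = 0.79

With seepage parallel to the slope and the water table at the surface, the effective normal stress on the slip plane uses the buoyant unit weight γ' = γ_sat − γ_w while the driving shear stress uses γ_sat:
FS = [c' + γ' z cos²β tanφ'] / [γ_sat z sinβ cosβ]
(For c' = 0 this reduces to FS = (γ'/γ_sat)·tanφ'/tanβ.)
γ' = 18.1 − 9.81 = 8.29 kN/m³
Numerator = 0.0 + 8.29·2.1·cos²21.6°·tan34.4° = 0.0 + 8.29·2.1·0.8645·0.6847 = 10.305 kPa
Denominator = 18.1·2.1·sin21.6°·cos21.6° = 18.1·2.1·0.3681·0.9298 = 13.010 kPa
FS = 10.305 / 13.010 = 0.792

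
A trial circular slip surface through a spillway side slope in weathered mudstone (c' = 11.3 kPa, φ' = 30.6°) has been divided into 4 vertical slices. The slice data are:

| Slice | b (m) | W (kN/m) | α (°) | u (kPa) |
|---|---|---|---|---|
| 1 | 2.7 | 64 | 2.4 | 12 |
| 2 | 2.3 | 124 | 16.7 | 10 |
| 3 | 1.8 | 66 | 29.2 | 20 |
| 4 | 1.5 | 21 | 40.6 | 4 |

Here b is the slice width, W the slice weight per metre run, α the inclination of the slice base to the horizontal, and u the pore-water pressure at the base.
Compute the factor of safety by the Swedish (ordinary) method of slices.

Ordinary method of slices: FS = Σ[c'·Δl_i + (W_i cosα_i − u_i·Δl_i)·tanφ'] / Σ W_i sinα_i, with Δl_i = b_i / cosα_i.
Slice 1: Δl = 2.7/cos2.4° = 2.702 m; N'_1 = 64·cos2.4° − 12·2.702 = 31.5; c'Δl = 30.54; W sinα = 2.7
Slice 2: Δl = 2.3/cos16.7° = 2.401 m; N'_2 = 124·cos16.7° − 10·2.401 = 94.8; c'Δl = 27.13; W sinα = 35.6
Slice 3: Δl = 1.8/cos29.2° = 2.062 m; N'_3 = 66·cos29.2° − 20·2.062 = 16.4; c'Δl = 23.30; W sinα = 32.2
Slice 4: Δl = 1.5/cos40.6° = 1.976 m; N'_4 = 21·cos40.6° − 4·1.976 = 8.0; c'Δl = 22.32; W sinα = 13.7
Σc'Δl = 103.3 kN/m; ΣN' = 150.7 kN/m; ΣW sinα = 84.2 kN/m
Resisting = 103.3 + 150.7·tan30.6° = 103.3 + 89.1 = 192.4 kN/m
FS = 192.4 / 84.2 = 2.286

FS = 2.29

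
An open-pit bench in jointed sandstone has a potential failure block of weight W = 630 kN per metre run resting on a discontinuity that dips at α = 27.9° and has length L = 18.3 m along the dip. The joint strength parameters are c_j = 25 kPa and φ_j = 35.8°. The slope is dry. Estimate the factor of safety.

FS = 2.91

Resolving the block weight along and normal to the plane and applying the Mohr–Coulomb strength on the joint:
N' = W cosα = 630·cos27.9° = 556.8 kN/m
Driving force T = W sinα = 630·sin27.9° = 294.8 kN/m
Resisting force R = c_j·L + N'·tanφ_j = 25·18.3 + 556.8·tan35.8° = 457.5 + 401.6 = 859.1 kN/m
FS = R / T = 859.1 / 294.8 = 2.914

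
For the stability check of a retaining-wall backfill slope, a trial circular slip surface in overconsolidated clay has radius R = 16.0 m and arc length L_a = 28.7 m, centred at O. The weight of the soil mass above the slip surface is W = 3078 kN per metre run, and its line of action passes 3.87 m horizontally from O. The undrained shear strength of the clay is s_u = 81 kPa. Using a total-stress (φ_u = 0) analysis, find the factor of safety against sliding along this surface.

FS = 3.12

Taking moments about the centre O, the resisting moment is provided by the undrained shear strength acting along the arc:
M_R = s_u·L_a·R = 81·28.70·16.0 = 37195.2 kN·m/m
M_D = W·d = 3078·3.87 = 11911.9 kN·m/m
FS = M_R / M_D = 37195.2 / 11911.9 = 3.123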